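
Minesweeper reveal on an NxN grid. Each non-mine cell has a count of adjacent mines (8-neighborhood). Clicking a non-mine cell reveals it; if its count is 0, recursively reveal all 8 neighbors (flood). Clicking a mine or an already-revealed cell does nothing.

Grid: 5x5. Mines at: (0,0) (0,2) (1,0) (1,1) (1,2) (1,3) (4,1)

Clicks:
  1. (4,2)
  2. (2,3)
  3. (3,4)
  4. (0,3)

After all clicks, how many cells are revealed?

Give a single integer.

Answer: 10

Derivation:
Click 1 (4,2) count=1: revealed 1 new [(4,2)] -> total=1
Click 2 (2,3) count=2: revealed 1 new [(2,3)] -> total=2
Click 3 (3,4) count=0: revealed 7 new [(2,2) (2,4) (3,2) (3,3) (3,4) (4,3) (4,4)] -> total=9
Click 4 (0,3) count=3: revealed 1 new [(0,3)] -> total=10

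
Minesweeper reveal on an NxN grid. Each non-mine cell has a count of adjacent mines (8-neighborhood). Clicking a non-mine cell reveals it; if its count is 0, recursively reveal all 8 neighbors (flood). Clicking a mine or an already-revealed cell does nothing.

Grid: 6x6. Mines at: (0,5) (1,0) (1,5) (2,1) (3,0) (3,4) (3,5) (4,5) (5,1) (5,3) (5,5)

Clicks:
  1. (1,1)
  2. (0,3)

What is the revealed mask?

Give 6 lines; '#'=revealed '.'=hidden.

Answer: .####.
.####.
..###.
......
......
......

Derivation:
Click 1 (1,1) count=2: revealed 1 new [(1,1)] -> total=1
Click 2 (0,3) count=0: revealed 10 new [(0,1) (0,2) (0,3) (0,4) (1,2) (1,3) (1,4) (2,2) (2,3) (2,4)] -> total=11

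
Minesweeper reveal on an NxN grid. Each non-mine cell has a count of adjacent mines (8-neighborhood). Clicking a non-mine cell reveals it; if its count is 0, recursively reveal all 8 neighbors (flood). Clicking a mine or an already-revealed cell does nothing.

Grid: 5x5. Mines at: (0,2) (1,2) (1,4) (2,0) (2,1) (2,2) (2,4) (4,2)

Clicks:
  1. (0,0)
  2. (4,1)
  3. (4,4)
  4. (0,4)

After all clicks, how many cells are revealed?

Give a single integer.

Answer: 10

Derivation:
Click 1 (0,0) count=0: revealed 4 new [(0,0) (0,1) (1,0) (1,1)] -> total=4
Click 2 (4,1) count=1: revealed 1 new [(4,1)] -> total=5
Click 3 (4,4) count=0: revealed 4 new [(3,3) (3,4) (4,3) (4,4)] -> total=9
Click 4 (0,4) count=1: revealed 1 new [(0,4)] -> total=10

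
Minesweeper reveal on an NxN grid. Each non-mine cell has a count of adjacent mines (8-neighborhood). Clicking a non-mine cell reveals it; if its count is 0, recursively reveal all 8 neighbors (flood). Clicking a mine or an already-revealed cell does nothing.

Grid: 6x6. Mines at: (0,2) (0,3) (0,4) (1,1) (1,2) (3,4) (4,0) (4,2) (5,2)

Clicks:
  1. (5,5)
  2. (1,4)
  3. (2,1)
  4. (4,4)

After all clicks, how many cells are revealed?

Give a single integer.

Answer: 8

Derivation:
Click 1 (5,5) count=0: revealed 6 new [(4,3) (4,4) (4,5) (5,3) (5,4) (5,5)] -> total=6
Click 2 (1,4) count=2: revealed 1 new [(1,4)] -> total=7
Click 3 (2,1) count=2: revealed 1 new [(2,1)] -> total=8
Click 4 (4,4) count=1: revealed 0 new [(none)] -> total=8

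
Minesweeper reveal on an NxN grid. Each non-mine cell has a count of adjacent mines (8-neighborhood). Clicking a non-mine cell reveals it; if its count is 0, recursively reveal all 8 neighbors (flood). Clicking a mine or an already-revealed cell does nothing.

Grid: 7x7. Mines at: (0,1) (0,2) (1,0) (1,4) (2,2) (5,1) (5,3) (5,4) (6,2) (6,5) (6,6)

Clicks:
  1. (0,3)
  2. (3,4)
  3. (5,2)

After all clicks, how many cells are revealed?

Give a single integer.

Click 1 (0,3) count=2: revealed 1 new [(0,3)] -> total=1
Click 2 (3,4) count=0: revealed 18 new [(0,5) (0,6) (1,5) (1,6) (2,3) (2,4) (2,5) (2,6) (3,3) (3,4) (3,5) (3,6) (4,3) (4,4) (4,5) (4,6) (5,5) (5,6)] -> total=19
Click 3 (5,2) count=3: revealed 1 new [(5,2)] -> total=20

Answer: 20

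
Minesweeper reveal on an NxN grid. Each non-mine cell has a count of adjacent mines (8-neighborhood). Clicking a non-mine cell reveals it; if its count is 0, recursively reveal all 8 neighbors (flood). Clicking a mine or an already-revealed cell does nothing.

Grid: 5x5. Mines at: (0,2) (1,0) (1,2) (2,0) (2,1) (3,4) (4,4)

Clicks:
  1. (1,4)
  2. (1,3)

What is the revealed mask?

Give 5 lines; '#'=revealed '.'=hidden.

Click 1 (1,4) count=0: revealed 6 new [(0,3) (0,4) (1,3) (1,4) (2,3) (2,4)] -> total=6
Click 2 (1,3) count=2: revealed 0 new [(none)] -> total=6

Answer: ...##
...##
...##
.....
.....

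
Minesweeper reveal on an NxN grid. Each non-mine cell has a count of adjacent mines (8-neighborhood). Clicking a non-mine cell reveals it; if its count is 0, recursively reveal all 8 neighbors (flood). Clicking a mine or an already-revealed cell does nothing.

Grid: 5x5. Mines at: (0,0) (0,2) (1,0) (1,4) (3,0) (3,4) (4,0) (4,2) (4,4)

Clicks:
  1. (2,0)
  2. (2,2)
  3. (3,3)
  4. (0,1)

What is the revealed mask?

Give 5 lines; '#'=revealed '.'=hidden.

Answer: .#...
.###.
####.
.###.
.....

Derivation:
Click 1 (2,0) count=2: revealed 1 new [(2,0)] -> total=1
Click 2 (2,2) count=0: revealed 9 new [(1,1) (1,2) (1,3) (2,1) (2,2) (2,3) (3,1) (3,2) (3,3)] -> total=10
Click 3 (3,3) count=3: revealed 0 new [(none)] -> total=10
Click 4 (0,1) count=3: revealed 1 new [(0,1)] -> total=11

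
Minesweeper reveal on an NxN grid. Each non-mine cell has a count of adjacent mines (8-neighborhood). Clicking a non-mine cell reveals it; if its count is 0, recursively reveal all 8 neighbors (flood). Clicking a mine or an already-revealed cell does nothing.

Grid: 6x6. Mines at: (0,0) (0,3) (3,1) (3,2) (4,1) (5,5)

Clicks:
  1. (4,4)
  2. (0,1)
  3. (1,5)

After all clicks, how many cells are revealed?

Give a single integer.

Click 1 (4,4) count=1: revealed 1 new [(4,4)] -> total=1
Click 2 (0,1) count=1: revealed 1 new [(0,1)] -> total=2
Click 3 (1,5) count=0: revealed 13 new [(0,4) (0,5) (1,3) (1,4) (1,5) (2,3) (2,4) (2,5) (3,3) (3,4) (3,5) (4,3) (4,5)] -> total=15

Answer: 15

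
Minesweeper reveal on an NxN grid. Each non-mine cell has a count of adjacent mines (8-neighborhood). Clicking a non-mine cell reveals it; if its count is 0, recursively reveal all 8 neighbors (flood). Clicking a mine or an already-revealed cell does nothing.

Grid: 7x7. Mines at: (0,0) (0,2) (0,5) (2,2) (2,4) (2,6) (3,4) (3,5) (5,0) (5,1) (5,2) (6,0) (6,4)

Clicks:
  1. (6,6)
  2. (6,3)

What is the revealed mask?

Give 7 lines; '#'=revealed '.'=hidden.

Click 1 (6,6) count=0: revealed 6 new [(4,5) (4,6) (5,5) (5,6) (6,5) (6,6)] -> total=6
Click 2 (6,3) count=2: revealed 1 new [(6,3)] -> total=7

Answer: .......
.......
.......
.......
.....##
.....##
...#.##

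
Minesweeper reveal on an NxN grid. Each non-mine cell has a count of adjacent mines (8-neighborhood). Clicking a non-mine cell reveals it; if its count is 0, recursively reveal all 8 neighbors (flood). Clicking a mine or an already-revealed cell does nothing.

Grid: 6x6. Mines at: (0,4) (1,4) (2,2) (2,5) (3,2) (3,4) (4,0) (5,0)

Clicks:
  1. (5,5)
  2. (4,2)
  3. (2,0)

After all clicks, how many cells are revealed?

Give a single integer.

Answer: 22

Derivation:
Click 1 (5,5) count=0: revealed 10 new [(4,1) (4,2) (4,3) (4,4) (4,5) (5,1) (5,2) (5,3) (5,4) (5,5)] -> total=10
Click 2 (4,2) count=1: revealed 0 new [(none)] -> total=10
Click 3 (2,0) count=0: revealed 12 new [(0,0) (0,1) (0,2) (0,3) (1,0) (1,1) (1,2) (1,3) (2,0) (2,1) (3,0) (3,1)] -> total=22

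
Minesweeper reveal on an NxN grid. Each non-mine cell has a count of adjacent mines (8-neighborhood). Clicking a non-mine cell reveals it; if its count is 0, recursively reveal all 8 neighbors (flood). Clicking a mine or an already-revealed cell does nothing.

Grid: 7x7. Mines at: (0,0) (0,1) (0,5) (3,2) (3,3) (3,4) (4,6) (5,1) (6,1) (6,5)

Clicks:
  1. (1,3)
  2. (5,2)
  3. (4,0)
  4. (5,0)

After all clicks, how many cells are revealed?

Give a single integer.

Answer: 12

Derivation:
Click 1 (1,3) count=0: revealed 9 new [(0,2) (0,3) (0,4) (1,2) (1,3) (1,4) (2,2) (2,3) (2,4)] -> total=9
Click 2 (5,2) count=2: revealed 1 new [(5,2)] -> total=10
Click 3 (4,0) count=1: revealed 1 new [(4,0)] -> total=11
Click 4 (5,0) count=2: revealed 1 new [(5,0)] -> total=12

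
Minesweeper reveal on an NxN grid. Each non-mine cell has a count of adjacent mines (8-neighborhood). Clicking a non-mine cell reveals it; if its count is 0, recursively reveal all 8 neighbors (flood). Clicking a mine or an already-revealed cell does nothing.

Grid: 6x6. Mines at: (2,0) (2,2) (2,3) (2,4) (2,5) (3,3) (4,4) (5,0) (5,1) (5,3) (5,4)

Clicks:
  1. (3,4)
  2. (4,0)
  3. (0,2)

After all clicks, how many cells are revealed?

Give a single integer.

Click 1 (3,4) count=5: revealed 1 new [(3,4)] -> total=1
Click 2 (4,0) count=2: revealed 1 new [(4,0)] -> total=2
Click 3 (0,2) count=0: revealed 12 new [(0,0) (0,1) (0,2) (0,3) (0,4) (0,5) (1,0) (1,1) (1,2) (1,3) (1,4) (1,5)] -> total=14

Answer: 14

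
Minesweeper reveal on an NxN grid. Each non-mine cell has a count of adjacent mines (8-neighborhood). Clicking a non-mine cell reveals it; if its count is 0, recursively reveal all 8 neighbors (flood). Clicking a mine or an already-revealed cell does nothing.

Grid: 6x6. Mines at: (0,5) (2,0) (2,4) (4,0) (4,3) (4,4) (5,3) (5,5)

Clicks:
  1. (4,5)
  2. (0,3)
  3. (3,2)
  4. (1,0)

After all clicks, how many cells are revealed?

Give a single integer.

Click 1 (4,5) count=2: revealed 1 new [(4,5)] -> total=1
Click 2 (0,3) count=0: revealed 16 new [(0,0) (0,1) (0,2) (0,3) (0,4) (1,0) (1,1) (1,2) (1,3) (1,4) (2,1) (2,2) (2,3) (3,1) (3,2) (3,3)] -> total=17
Click 3 (3,2) count=1: revealed 0 new [(none)] -> total=17
Click 4 (1,0) count=1: revealed 0 new [(none)] -> total=17

Answer: 17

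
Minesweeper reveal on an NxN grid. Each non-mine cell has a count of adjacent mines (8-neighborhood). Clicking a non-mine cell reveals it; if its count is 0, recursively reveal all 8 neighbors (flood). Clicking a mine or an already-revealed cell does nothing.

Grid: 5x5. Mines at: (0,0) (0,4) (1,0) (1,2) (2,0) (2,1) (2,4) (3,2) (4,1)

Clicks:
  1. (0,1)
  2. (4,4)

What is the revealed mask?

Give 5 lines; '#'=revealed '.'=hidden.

Answer: .#...
.....
.....
...##
...##

Derivation:
Click 1 (0,1) count=3: revealed 1 new [(0,1)] -> total=1
Click 2 (4,4) count=0: revealed 4 new [(3,3) (3,4) (4,3) (4,4)] -> total=5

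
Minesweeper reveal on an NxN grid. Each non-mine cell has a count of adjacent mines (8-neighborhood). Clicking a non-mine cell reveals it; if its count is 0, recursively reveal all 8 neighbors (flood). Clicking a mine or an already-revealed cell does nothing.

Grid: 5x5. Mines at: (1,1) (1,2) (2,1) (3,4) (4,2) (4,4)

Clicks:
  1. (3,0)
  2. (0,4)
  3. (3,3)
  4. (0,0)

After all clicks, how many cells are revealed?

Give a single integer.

Click 1 (3,0) count=1: revealed 1 new [(3,0)] -> total=1
Click 2 (0,4) count=0: revealed 6 new [(0,3) (0,4) (1,3) (1,4) (2,3) (2,4)] -> total=7
Click 3 (3,3) count=3: revealed 1 new [(3,3)] -> total=8
Click 4 (0,0) count=1: revealed 1 new [(0,0)] -> total=9

Answer: 9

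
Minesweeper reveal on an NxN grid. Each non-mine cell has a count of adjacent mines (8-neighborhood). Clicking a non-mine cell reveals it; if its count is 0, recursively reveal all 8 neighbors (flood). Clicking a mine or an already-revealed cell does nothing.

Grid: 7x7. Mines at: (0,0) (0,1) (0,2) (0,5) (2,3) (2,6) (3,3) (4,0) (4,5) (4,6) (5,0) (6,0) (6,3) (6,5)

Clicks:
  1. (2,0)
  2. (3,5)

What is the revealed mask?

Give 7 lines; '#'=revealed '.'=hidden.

Click 1 (2,0) count=0: revealed 9 new [(1,0) (1,1) (1,2) (2,0) (2,1) (2,2) (3,0) (3,1) (3,2)] -> total=9
Click 2 (3,5) count=3: revealed 1 new [(3,5)] -> total=10

Answer: .......
###....
###....
###..#.
.......
.......
.......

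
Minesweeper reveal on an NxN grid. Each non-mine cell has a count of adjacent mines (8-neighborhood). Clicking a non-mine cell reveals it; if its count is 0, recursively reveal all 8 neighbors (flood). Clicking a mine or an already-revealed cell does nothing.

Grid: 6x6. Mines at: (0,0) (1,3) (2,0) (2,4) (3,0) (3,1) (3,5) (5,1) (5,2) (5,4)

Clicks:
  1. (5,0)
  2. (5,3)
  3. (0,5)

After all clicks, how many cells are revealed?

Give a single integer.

Click 1 (5,0) count=1: revealed 1 new [(5,0)] -> total=1
Click 2 (5,3) count=2: revealed 1 new [(5,3)] -> total=2
Click 3 (0,5) count=0: revealed 4 new [(0,4) (0,5) (1,4) (1,5)] -> total=6

Answer: 6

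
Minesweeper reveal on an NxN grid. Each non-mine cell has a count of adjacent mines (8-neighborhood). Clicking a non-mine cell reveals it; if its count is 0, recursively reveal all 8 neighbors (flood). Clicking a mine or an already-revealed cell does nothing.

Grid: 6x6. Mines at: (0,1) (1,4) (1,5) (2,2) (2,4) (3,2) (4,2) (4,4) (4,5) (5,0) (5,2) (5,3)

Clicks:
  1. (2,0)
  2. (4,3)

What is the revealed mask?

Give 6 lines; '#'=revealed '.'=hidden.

Click 1 (2,0) count=0: revealed 8 new [(1,0) (1,1) (2,0) (2,1) (3,0) (3,1) (4,0) (4,1)] -> total=8
Click 2 (4,3) count=5: revealed 1 new [(4,3)] -> total=9

Answer: ......
##....
##....
##....
##.#..
......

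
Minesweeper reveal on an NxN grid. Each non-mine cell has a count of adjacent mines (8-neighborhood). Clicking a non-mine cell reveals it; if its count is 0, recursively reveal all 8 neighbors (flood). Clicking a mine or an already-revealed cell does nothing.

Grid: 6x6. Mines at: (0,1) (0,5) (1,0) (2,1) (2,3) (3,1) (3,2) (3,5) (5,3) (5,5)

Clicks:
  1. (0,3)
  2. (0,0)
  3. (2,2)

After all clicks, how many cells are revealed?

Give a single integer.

Answer: 8

Derivation:
Click 1 (0,3) count=0: revealed 6 new [(0,2) (0,3) (0,4) (1,2) (1,3) (1,4)] -> total=6
Click 2 (0,0) count=2: revealed 1 new [(0,0)] -> total=7
Click 3 (2,2) count=4: revealed 1 new [(2,2)] -> total=8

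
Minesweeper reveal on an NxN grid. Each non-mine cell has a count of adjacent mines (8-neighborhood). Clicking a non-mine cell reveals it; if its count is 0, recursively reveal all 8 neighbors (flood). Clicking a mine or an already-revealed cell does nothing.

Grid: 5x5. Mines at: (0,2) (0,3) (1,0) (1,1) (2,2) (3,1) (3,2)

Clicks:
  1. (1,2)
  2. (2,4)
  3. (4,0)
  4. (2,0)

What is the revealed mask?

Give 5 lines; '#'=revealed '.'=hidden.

Answer: .....
..###
#..##
...##
#..##

Derivation:
Click 1 (1,2) count=4: revealed 1 new [(1,2)] -> total=1
Click 2 (2,4) count=0: revealed 8 new [(1,3) (1,4) (2,3) (2,4) (3,3) (3,4) (4,3) (4,4)] -> total=9
Click 3 (4,0) count=1: revealed 1 new [(4,0)] -> total=10
Click 4 (2,0) count=3: revealed 1 new [(2,0)] -> total=11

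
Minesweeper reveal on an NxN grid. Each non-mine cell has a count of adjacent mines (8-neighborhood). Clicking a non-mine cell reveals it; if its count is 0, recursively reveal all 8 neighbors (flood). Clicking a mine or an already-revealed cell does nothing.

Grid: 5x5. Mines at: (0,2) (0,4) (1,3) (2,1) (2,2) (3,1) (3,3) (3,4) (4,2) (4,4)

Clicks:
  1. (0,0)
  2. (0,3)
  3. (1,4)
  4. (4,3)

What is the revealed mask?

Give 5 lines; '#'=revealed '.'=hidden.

Click 1 (0,0) count=0: revealed 4 new [(0,0) (0,1) (1,0) (1,1)] -> total=4
Click 2 (0,3) count=3: revealed 1 new [(0,3)] -> total=5
Click 3 (1,4) count=2: revealed 1 new [(1,4)] -> total=6
Click 4 (4,3) count=4: revealed 1 new [(4,3)] -> total=7

Answer: ##.#.
##..#
.....
.....
...#.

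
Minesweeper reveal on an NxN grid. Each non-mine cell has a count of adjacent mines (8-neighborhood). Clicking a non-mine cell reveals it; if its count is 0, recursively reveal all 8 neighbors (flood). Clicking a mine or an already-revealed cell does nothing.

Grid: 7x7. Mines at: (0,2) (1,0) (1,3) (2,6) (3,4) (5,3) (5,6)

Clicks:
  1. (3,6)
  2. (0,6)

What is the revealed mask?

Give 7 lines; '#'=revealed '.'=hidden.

Answer: ....###
....###
.......
......#
.......
.......
.......

Derivation:
Click 1 (3,6) count=1: revealed 1 new [(3,6)] -> total=1
Click 2 (0,6) count=0: revealed 6 new [(0,4) (0,5) (0,6) (1,4) (1,5) (1,6)] -> total=7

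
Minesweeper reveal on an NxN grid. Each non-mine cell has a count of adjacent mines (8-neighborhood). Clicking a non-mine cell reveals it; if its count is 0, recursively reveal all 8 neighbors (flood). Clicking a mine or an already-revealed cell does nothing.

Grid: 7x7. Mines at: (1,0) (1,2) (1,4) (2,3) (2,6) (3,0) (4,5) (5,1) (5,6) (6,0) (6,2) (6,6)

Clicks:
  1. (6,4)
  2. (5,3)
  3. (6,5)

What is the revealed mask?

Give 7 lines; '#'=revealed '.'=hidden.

Click 1 (6,4) count=0: revealed 6 new [(5,3) (5,4) (5,5) (6,3) (6,4) (6,5)] -> total=6
Click 2 (5,3) count=1: revealed 0 new [(none)] -> total=6
Click 3 (6,5) count=2: revealed 0 new [(none)] -> total=6

Answer: .......
.......
.......
.......
.......
...###.
...###.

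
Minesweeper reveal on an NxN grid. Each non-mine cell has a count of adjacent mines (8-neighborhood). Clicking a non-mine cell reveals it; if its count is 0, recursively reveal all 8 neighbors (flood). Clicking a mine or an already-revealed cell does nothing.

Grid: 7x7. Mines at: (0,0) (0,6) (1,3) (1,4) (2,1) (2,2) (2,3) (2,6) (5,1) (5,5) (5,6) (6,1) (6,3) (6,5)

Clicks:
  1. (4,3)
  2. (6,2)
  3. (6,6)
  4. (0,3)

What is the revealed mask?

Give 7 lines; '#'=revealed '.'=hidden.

Answer: ...#...
.......
.......
..###..
..###..
..###..
..#...#

Derivation:
Click 1 (4,3) count=0: revealed 9 new [(3,2) (3,3) (3,4) (4,2) (4,3) (4,4) (5,2) (5,3) (5,4)] -> total=9
Click 2 (6,2) count=3: revealed 1 new [(6,2)] -> total=10
Click 3 (6,6) count=3: revealed 1 new [(6,6)] -> total=11
Click 4 (0,3) count=2: revealed 1 new [(0,3)] -> total=12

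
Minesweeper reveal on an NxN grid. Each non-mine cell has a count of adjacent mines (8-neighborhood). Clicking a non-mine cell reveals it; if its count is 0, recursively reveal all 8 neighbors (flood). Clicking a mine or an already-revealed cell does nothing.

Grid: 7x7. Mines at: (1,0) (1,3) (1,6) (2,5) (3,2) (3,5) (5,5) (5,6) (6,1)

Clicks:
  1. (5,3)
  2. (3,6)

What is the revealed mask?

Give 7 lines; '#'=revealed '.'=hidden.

Click 1 (5,3) count=0: revealed 9 new [(4,2) (4,3) (4,4) (5,2) (5,3) (5,4) (6,2) (6,3) (6,4)] -> total=9
Click 2 (3,6) count=2: revealed 1 new [(3,6)] -> total=10

Answer: .......
.......
.......
......#
..###..
..###..
..###..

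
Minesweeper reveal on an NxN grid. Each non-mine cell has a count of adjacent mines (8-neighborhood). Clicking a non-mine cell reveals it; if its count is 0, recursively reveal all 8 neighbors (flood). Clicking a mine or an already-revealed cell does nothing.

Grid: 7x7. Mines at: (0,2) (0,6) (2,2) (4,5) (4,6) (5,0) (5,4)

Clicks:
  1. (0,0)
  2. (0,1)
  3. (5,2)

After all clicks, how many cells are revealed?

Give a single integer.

Answer: 20

Derivation:
Click 1 (0,0) count=0: revealed 10 new [(0,0) (0,1) (1,0) (1,1) (2,0) (2,1) (3,0) (3,1) (4,0) (4,1)] -> total=10
Click 2 (0,1) count=1: revealed 0 new [(none)] -> total=10
Click 3 (5,2) count=0: revealed 10 new [(3,2) (3,3) (4,2) (4,3) (5,1) (5,2) (5,3) (6,1) (6,2) (6,3)] -> total=20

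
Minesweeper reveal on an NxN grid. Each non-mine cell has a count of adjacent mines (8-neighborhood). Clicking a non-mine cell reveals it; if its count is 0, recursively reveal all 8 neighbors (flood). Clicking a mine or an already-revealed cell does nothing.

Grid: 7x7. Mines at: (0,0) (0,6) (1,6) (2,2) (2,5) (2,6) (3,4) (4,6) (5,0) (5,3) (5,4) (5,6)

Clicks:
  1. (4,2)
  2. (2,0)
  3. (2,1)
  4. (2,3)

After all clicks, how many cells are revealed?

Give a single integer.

Click 1 (4,2) count=1: revealed 1 new [(4,2)] -> total=1
Click 2 (2,0) count=0: revealed 8 new [(1,0) (1,1) (2,0) (2,1) (3,0) (3,1) (4,0) (4,1)] -> total=9
Click 3 (2,1) count=1: revealed 0 new [(none)] -> total=9
Click 4 (2,3) count=2: revealed 1 new [(2,3)] -> total=10

Answer: 10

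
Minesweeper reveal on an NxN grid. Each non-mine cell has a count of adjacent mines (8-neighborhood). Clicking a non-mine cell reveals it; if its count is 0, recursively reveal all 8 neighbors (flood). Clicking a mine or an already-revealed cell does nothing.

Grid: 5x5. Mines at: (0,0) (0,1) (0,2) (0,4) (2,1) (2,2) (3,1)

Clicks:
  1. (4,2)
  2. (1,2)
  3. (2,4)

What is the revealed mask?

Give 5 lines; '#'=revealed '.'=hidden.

Answer: .....
..###
...##
..###
..###

Derivation:
Click 1 (4,2) count=1: revealed 1 new [(4,2)] -> total=1
Click 2 (1,2) count=4: revealed 1 new [(1,2)] -> total=2
Click 3 (2,4) count=0: revealed 9 new [(1,3) (1,4) (2,3) (2,4) (3,2) (3,3) (3,4) (4,3) (4,4)] -> total=11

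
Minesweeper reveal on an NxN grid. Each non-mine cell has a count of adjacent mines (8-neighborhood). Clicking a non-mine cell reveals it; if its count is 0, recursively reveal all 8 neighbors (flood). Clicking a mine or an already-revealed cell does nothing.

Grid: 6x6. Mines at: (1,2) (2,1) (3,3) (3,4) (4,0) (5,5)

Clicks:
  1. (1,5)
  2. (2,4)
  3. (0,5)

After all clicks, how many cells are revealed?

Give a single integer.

Click 1 (1,5) count=0: revealed 9 new [(0,3) (0,4) (0,5) (1,3) (1,4) (1,5) (2,3) (2,4) (2,5)] -> total=9
Click 2 (2,4) count=2: revealed 0 new [(none)] -> total=9
Click 3 (0,5) count=0: revealed 0 new [(none)] -> total=9

Answer: 9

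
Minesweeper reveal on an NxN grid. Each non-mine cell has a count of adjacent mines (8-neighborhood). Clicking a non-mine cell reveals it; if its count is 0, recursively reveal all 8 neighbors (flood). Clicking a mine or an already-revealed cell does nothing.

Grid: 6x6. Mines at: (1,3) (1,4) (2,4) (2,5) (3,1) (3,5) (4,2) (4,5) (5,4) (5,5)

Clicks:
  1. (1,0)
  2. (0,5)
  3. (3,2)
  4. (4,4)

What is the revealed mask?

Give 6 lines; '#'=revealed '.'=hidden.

Answer: ###..#
###...
###...
..#...
....#.
......

Derivation:
Click 1 (1,0) count=0: revealed 9 new [(0,0) (0,1) (0,2) (1,0) (1,1) (1,2) (2,0) (2,1) (2,2)] -> total=9
Click 2 (0,5) count=1: revealed 1 new [(0,5)] -> total=10
Click 3 (3,2) count=2: revealed 1 new [(3,2)] -> total=11
Click 4 (4,4) count=4: revealed 1 new [(4,4)] -> total=12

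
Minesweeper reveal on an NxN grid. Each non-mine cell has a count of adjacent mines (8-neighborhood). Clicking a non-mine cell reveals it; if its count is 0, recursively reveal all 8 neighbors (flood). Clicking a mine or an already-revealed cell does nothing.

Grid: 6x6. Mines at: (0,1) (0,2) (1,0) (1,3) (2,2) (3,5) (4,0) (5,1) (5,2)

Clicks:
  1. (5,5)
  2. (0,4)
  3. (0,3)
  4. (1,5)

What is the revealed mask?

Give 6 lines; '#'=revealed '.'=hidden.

Click 1 (5,5) count=0: revealed 6 new [(4,3) (4,4) (4,5) (5,3) (5,4) (5,5)] -> total=6
Click 2 (0,4) count=1: revealed 1 new [(0,4)] -> total=7
Click 3 (0,3) count=2: revealed 1 new [(0,3)] -> total=8
Click 4 (1,5) count=0: revealed 5 new [(0,5) (1,4) (1,5) (2,4) (2,5)] -> total=13

Answer: ...###
....##
....##
......
...###
...###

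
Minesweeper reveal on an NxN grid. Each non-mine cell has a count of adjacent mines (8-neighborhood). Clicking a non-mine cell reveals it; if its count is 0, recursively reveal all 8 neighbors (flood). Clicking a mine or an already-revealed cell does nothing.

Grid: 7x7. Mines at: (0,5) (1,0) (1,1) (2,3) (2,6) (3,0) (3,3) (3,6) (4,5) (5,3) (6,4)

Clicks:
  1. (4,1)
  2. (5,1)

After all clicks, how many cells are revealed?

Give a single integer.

Click 1 (4,1) count=1: revealed 1 new [(4,1)] -> total=1
Click 2 (5,1) count=0: revealed 8 new [(4,0) (4,2) (5,0) (5,1) (5,2) (6,0) (6,1) (6,2)] -> total=9

Answer: 9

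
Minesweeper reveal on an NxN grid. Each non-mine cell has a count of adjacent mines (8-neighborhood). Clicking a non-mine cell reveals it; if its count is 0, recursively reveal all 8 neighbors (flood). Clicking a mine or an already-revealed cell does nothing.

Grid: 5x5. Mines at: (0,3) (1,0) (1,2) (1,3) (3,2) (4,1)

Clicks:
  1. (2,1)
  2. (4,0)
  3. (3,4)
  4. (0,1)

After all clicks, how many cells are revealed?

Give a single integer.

Click 1 (2,1) count=3: revealed 1 new [(2,1)] -> total=1
Click 2 (4,0) count=1: revealed 1 new [(4,0)] -> total=2
Click 3 (3,4) count=0: revealed 6 new [(2,3) (2,4) (3,3) (3,4) (4,3) (4,4)] -> total=8
Click 4 (0,1) count=2: revealed 1 new [(0,1)] -> total=9

Answer: 9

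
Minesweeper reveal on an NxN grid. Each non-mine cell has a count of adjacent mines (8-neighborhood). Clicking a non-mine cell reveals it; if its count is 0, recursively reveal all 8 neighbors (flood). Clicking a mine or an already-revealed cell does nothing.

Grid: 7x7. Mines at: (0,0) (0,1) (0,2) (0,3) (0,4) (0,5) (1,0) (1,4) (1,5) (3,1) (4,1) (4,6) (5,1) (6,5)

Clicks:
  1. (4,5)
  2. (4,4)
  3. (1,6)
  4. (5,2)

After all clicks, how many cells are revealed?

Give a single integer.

Answer: 20

Derivation:
Click 1 (4,5) count=1: revealed 1 new [(4,5)] -> total=1
Click 2 (4,4) count=0: revealed 18 new [(2,2) (2,3) (2,4) (2,5) (3,2) (3,3) (3,4) (3,5) (4,2) (4,3) (4,4) (5,2) (5,3) (5,4) (5,5) (6,2) (6,3) (6,4)] -> total=19
Click 3 (1,6) count=2: revealed 1 new [(1,6)] -> total=20
Click 4 (5,2) count=2: revealed 0 new [(none)] -> total=20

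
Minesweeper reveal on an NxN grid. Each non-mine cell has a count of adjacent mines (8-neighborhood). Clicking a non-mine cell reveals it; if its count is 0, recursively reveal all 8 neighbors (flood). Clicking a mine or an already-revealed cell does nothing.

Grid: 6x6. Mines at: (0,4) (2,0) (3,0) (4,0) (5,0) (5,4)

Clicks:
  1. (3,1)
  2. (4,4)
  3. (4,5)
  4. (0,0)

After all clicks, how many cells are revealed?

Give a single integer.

Answer: 28

Derivation:
Click 1 (3,1) count=3: revealed 1 new [(3,1)] -> total=1
Click 2 (4,4) count=1: revealed 1 new [(4,4)] -> total=2
Click 3 (4,5) count=1: revealed 1 new [(4,5)] -> total=3
Click 4 (0,0) count=0: revealed 25 new [(0,0) (0,1) (0,2) (0,3) (1,0) (1,1) (1,2) (1,3) (1,4) (1,5) (2,1) (2,2) (2,3) (2,4) (2,5) (3,2) (3,3) (3,4) (3,5) (4,1) (4,2) (4,3) (5,1) (5,2) (5,3)] -> total=28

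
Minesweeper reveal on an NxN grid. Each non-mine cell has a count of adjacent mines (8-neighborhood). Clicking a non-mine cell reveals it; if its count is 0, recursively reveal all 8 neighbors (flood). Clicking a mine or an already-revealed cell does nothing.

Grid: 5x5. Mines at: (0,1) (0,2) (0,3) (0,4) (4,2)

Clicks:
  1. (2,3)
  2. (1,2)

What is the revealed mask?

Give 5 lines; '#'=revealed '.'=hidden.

Answer: .....
#####
#####
#####
##.##

Derivation:
Click 1 (2,3) count=0: revealed 19 new [(1,0) (1,1) (1,2) (1,3) (1,4) (2,0) (2,1) (2,2) (2,3) (2,4) (3,0) (3,1) (3,2) (3,3) (3,4) (4,0) (4,1) (4,3) (4,4)] -> total=19
Click 2 (1,2) count=3: revealed 0 new [(none)] -> total=19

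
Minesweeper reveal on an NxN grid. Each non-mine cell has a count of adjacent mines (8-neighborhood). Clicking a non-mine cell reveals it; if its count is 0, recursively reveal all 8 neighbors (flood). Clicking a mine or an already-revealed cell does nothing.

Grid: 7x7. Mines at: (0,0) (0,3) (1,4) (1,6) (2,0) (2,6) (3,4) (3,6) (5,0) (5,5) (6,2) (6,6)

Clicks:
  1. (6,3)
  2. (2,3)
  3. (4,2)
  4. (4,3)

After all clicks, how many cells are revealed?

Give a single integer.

Answer: 16

Derivation:
Click 1 (6,3) count=1: revealed 1 new [(6,3)] -> total=1
Click 2 (2,3) count=2: revealed 1 new [(2,3)] -> total=2
Click 3 (4,2) count=0: revealed 14 new [(1,1) (1,2) (1,3) (2,1) (2,2) (3,1) (3,2) (3,3) (4,1) (4,2) (4,3) (5,1) (5,2) (5,3)] -> total=16
Click 4 (4,3) count=1: revealed 0 new [(none)] -> total=16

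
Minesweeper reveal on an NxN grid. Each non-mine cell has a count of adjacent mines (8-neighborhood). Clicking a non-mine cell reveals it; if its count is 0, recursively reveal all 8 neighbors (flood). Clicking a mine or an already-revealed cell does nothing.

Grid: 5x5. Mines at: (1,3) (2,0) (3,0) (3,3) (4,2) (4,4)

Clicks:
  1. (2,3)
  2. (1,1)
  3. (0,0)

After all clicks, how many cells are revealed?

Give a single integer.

Click 1 (2,3) count=2: revealed 1 new [(2,3)] -> total=1
Click 2 (1,1) count=1: revealed 1 new [(1,1)] -> total=2
Click 3 (0,0) count=0: revealed 5 new [(0,0) (0,1) (0,2) (1,0) (1,2)] -> total=7

Answer: 7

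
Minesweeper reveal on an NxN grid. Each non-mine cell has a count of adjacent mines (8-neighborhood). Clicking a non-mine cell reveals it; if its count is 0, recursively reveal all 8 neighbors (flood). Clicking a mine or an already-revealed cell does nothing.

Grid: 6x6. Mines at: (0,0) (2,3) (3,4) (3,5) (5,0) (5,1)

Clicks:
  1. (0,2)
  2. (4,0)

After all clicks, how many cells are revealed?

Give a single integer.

Click 1 (0,2) count=0: revealed 12 new [(0,1) (0,2) (0,3) (0,4) (0,5) (1,1) (1,2) (1,3) (1,4) (1,5) (2,4) (2,5)] -> total=12
Click 2 (4,0) count=2: revealed 1 new [(4,0)] -> total=13

Answer: 13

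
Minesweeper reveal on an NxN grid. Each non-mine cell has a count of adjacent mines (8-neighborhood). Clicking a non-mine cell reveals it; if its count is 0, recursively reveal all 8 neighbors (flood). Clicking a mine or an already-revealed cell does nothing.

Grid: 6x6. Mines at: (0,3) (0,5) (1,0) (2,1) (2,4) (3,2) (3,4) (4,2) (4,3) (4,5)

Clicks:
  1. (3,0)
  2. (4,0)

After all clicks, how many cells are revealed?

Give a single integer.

Answer: 6

Derivation:
Click 1 (3,0) count=1: revealed 1 new [(3,0)] -> total=1
Click 2 (4,0) count=0: revealed 5 new [(3,1) (4,0) (4,1) (5,0) (5,1)] -> total=6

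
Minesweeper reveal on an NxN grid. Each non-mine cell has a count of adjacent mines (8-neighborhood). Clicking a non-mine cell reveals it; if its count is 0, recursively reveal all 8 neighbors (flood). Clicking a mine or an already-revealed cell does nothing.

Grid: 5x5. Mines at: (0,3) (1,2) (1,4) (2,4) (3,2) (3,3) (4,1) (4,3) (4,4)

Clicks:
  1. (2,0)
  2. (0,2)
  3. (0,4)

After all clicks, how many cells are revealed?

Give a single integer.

Answer: 10

Derivation:
Click 1 (2,0) count=0: revealed 8 new [(0,0) (0,1) (1,0) (1,1) (2,0) (2,1) (3,0) (3,1)] -> total=8
Click 2 (0,2) count=2: revealed 1 new [(0,2)] -> total=9
Click 3 (0,4) count=2: revealed 1 new [(0,4)] -> total=10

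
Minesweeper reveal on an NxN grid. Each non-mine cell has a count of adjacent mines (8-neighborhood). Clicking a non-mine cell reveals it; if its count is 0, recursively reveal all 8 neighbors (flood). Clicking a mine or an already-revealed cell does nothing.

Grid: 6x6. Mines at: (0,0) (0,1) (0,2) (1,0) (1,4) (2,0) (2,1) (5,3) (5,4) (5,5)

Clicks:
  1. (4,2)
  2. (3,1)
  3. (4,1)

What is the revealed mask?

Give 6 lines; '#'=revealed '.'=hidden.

Answer: ......
......
......
###...
###...
###...

Derivation:
Click 1 (4,2) count=1: revealed 1 new [(4,2)] -> total=1
Click 2 (3,1) count=2: revealed 1 new [(3,1)] -> total=2
Click 3 (4,1) count=0: revealed 7 new [(3,0) (3,2) (4,0) (4,1) (5,0) (5,1) (5,2)] -> total=9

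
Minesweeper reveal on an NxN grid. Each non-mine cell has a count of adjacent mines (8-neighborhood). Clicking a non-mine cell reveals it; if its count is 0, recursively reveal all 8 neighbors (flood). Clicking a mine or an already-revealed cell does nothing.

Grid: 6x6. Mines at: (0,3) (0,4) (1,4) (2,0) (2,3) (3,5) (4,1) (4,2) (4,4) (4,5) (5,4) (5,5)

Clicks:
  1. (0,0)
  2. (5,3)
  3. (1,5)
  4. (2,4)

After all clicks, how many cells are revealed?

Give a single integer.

Click 1 (0,0) count=0: revealed 6 new [(0,0) (0,1) (0,2) (1,0) (1,1) (1,2)] -> total=6
Click 2 (5,3) count=3: revealed 1 new [(5,3)] -> total=7
Click 3 (1,5) count=2: revealed 1 new [(1,5)] -> total=8
Click 4 (2,4) count=3: revealed 1 new [(2,4)] -> total=9

Answer: 9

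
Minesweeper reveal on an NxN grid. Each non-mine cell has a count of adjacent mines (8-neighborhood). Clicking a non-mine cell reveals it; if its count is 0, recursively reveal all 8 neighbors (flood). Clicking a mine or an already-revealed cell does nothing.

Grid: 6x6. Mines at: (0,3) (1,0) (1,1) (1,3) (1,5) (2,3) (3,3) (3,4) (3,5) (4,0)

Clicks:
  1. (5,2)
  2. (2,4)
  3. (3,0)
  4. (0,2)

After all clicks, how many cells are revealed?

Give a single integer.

Answer: 13

Derivation:
Click 1 (5,2) count=0: revealed 10 new [(4,1) (4,2) (4,3) (4,4) (4,5) (5,1) (5,2) (5,3) (5,4) (5,5)] -> total=10
Click 2 (2,4) count=6: revealed 1 new [(2,4)] -> total=11
Click 3 (3,0) count=1: revealed 1 new [(3,0)] -> total=12
Click 4 (0,2) count=3: revealed 1 new [(0,2)] -> total=13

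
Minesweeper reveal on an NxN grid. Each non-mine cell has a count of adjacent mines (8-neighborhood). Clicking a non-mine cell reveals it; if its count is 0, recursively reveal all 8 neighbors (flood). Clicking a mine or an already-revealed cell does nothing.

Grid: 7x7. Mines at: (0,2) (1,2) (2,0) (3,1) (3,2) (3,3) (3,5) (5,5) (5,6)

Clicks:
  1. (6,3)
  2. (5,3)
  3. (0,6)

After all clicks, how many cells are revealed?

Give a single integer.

Click 1 (6,3) count=0: revealed 15 new [(4,0) (4,1) (4,2) (4,3) (4,4) (5,0) (5,1) (5,2) (5,3) (5,4) (6,0) (6,1) (6,2) (6,3) (6,4)] -> total=15
Click 2 (5,3) count=0: revealed 0 new [(none)] -> total=15
Click 3 (0,6) count=0: revealed 12 new [(0,3) (0,4) (0,5) (0,6) (1,3) (1,4) (1,5) (1,6) (2,3) (2,4) (2,5) (2,6)] -> total=27

Answer: 27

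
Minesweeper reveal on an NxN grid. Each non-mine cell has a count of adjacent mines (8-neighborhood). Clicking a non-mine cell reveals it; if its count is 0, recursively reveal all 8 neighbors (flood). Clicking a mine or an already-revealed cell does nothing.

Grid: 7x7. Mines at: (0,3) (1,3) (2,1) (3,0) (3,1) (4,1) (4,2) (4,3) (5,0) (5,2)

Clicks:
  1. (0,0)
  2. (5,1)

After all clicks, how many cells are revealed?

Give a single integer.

Answer: 7

Derivation:
Click 1 (0,0) count=0: revealed 6 new [(0,0) (0,1) (0,2) (1,0) (1,1) (1,2)] -> total=6
Click 2 (5,1) count=4: revealed 1 new [(5,1)] -> total=7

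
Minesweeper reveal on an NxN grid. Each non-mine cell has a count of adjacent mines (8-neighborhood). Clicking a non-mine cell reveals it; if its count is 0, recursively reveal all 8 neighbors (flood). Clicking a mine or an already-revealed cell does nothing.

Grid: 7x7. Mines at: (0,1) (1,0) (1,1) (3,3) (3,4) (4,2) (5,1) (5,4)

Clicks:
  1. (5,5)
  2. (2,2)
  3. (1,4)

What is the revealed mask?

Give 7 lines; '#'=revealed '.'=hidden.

Click 1 (5,5) count=1: revealed 1 new [(5,5)] -> total=1
Click 2 (2,2) count=2: revealed 1 new [(2,2)] -> total=2
Click 3 (1,4) count=0: revealed 21 new [(0,2) (0,3) (0,4) (0,5) (0,6) (1,2) (1,3) (1,4) (1,5) (1,6) (2,3) (2,4) (2,5) (2,6) (3,5) (3,6) (4,5) (4,6) (5,6) (6,5) (6,6)] -> total=23

Answer: ..#####
..#####
..#####
.....##
.....##
.....##
.....##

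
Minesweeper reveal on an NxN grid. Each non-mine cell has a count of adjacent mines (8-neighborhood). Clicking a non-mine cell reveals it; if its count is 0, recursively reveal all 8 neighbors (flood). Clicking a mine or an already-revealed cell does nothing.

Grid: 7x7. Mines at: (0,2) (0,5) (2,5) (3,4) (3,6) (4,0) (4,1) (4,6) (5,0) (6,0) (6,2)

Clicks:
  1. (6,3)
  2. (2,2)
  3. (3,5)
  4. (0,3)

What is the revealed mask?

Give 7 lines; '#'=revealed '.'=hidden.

Answer: ##.#...
####...
####...
####.#.
.......
.......
...#...

Derivation:
Click 1 (6,3) count=1: revealed 1 new [(6,3)] -> total=1
Click 2 (2,2) count=0: revealed 14 new [(0,0) (0,1) (1,0) (1,1) (1,2) (1,3) (2,0) (2,1) (2,2) (2,3) (3,0) (3,1) (3,2) (3,3)] -> total=15
Click 3 (3,5) count=4: revealed 1 new [(3,5)] -> total=16
Click 4 (0,3) count=1: revealed 1 new [(0,3)] -> total=17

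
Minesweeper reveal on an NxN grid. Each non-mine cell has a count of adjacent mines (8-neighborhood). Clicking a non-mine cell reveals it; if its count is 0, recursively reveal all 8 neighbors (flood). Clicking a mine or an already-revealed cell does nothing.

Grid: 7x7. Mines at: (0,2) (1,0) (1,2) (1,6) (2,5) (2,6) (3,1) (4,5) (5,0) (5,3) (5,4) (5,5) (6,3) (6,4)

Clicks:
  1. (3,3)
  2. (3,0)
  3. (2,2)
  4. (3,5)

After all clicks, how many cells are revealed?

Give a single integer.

Click 1 (3,3) count=0: revealed 9 new [(2,2) (2,3) (2,4) (3,2) (3,3) (3,4) (4,2) (4,3) (4,4)] -> total=9
Click 2 (3,0) count=1: revealed 1 new [(3,0)] -> total=10
Click 3 (2,2) count=2: revealed 0 new [(none)] -> total=10
Click 4 (3,5) count=3: revealed 1 new [(3,5)] -> total=11

Answer: 11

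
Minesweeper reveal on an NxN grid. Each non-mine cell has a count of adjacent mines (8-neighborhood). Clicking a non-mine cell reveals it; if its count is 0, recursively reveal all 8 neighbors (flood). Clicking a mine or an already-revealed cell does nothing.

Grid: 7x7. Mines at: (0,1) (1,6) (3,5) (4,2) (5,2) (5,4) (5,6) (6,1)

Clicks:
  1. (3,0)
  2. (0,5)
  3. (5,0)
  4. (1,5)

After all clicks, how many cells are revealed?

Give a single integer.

Click 1 (3,0) count=0: revealed 25 new [(0,2) (0,3) (0,4) (0,5) (1,0) (1,1) (1,2) (1,3) (1,4) (1,5) (2,0) (2,1) (2,2) (2,3) (2,4) (2,5) (3,0) (3,1) (3,2) (3,3) (3,4) (4,0) (4,1) (5,0) (5,1)] -> total=25
Click 2 (0,5) count=1: revealed 0 new [(none)] -> total=25
Click 3 (5,0) count=1: revealed 0 new [(none)] -> total=25
Click 4 (1,5) count=1: revealed 0 new [(none)] -> total=25

Answer: 25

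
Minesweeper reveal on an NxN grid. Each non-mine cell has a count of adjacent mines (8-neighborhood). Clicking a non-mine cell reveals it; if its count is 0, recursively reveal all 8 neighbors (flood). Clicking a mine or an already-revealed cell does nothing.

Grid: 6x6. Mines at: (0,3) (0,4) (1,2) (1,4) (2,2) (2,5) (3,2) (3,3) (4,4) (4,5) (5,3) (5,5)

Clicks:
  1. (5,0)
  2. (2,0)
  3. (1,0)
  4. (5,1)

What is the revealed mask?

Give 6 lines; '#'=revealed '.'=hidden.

Click 1 (5,0) count=0: revealed 14 new [(0,0) (0,1) (1,0) (1,1) (2,0) (2,1) (3,0) (3,1) (4,0) (4,1) (4,2) (5,0) (5,1) (5,2)] -> total=14
Click 2 (2,0) count=0: revealed 0 new [(none)] -> total=14
Click 3 (1,0) count=0: revealed 0 new [(none)] -> total=14
Click 4 (5,1) count=0: revealed 0 new [(none)] -> total=14

Answer: ##....
##....
##....
##....
###...
###...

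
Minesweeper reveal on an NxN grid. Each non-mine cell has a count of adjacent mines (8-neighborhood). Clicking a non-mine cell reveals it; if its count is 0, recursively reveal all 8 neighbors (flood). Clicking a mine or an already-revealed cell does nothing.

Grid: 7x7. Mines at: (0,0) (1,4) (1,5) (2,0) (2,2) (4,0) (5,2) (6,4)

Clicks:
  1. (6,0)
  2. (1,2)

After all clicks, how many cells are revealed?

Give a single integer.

Answer: 5

Derivation:
Click 1 (6,0) count=0: revealed 4 new [(5,0) (5,1) (6,0) (6,1)] -> total=4
Click 2 (1,2) count=1: revealed 1 new [(1,2)] -> total=5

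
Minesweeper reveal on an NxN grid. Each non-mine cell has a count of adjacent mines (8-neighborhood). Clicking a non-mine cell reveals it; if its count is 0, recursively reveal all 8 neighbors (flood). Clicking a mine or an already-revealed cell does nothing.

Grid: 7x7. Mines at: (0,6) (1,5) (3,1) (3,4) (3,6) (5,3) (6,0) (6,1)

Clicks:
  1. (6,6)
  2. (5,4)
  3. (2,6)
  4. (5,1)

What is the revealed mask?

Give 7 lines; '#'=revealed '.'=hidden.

Answer: .......
.......
......#
.......
....###
.#..###
....###

Derivation:
Click 1 (6,6) count=0: revealed 9 new [(4,4) (4,5) (4,6) (5,4) (5,5) (5,6) (6,4) (6,5) (6,6)] -> total=9
Click 2 (5,4) count=1: revealed 0 new [(none)] -> total=9
Click 3 (2,6) count=2: revealed 1 new [(2,6)] -> total=10
Click 4 (5,1) count=2: revealed 1 new [(5,1)] -> total=11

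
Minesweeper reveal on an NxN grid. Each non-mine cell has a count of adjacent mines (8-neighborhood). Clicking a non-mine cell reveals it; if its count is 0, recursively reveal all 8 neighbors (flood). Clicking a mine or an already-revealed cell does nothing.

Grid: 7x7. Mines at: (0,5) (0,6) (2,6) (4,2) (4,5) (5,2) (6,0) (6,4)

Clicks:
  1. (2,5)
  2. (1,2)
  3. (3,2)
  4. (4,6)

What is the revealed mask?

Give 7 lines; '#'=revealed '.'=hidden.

Answer: #####..
######.
######.
######.
##....#
##.....
.......

Derivation:
Click 1 (2,5) count=1: revealed 1 new [(2,5)] -> total=1
Click 2 (1,2) count=0: revealed 26 new [(0,0) (0,1) (0,2) (0,3) (0,4) (1,0) (1,1) (1,2) (1,3) (1,4) (1,5) (2,0) (2,1) (2,2) (2,3) (2,4) (3,0) (3,1) (3,2) (3,3) (3,4) (3,5) (4,0) (4,1) (5,0) (5,1)] -> total=27
Click 3 (3,2) count=1: revealed 0 new [(none)] -> total=27
Click 4 (4,6) count=1: revealed 1 new [(4,6)] -> total=28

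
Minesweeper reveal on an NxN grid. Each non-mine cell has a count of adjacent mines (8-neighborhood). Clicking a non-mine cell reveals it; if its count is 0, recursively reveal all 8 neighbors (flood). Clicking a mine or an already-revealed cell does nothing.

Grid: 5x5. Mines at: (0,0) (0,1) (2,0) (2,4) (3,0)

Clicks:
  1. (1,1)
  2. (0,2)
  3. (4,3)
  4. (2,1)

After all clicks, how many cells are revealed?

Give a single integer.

Click 1 (1,1) count=3: revealed 1 new [(1,1)] -> total=1
Click 2 (0,2) count=1: revealed 1 new [(0,2)] -> total=2
Click 3 (4,3) count=0: revealed 13 new [(1,2) (1,3) (2,1) (2,2) (2,3) (3,1) (3,2) (3,3) (3,4) (4,1) (4,2) (4,3) (4,4)] -> total=15
Click 4 (2,1) count=2: revealed 0 new [(none)] -> total=15

Answer: 15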